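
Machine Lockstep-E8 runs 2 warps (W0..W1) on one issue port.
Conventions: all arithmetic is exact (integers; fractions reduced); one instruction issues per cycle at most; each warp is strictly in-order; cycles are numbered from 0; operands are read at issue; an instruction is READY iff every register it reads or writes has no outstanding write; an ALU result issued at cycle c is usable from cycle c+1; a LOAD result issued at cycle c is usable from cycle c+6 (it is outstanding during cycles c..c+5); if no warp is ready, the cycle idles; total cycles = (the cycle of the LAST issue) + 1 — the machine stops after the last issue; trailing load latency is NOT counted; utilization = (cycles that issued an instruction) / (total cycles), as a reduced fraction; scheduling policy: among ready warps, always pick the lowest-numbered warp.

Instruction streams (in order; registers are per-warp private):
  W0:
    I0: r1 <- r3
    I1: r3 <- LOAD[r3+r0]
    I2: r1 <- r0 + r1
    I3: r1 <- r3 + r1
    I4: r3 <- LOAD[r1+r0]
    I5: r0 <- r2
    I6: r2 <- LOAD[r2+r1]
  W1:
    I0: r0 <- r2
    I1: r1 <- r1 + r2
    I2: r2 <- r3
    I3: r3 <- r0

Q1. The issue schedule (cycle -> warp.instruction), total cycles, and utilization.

cycle 0: W0.I0
cycle 1: W0.I1
cycle 2: W0.I2
cycle 3: W1.I0
cycle 4: W1.I1
cycle 5: W1.I2
cycle 6: W1.I3
cycle 7: W0.I3
cycle 8: W0.I4
cycle 9: W0.I5
cycle 10: W0.I6

Answer: 11 cycles, utilization 1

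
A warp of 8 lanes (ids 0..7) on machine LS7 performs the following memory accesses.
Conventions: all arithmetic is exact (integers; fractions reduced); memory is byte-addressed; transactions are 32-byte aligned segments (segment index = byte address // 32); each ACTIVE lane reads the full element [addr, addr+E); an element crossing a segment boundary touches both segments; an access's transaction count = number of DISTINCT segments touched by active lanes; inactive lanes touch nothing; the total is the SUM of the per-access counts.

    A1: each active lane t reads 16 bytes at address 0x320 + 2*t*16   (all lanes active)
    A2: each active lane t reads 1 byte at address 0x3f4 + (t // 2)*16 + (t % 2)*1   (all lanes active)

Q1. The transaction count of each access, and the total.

A1: 8 transactions
A2: 3 transactions

Answer: 8,3; total 11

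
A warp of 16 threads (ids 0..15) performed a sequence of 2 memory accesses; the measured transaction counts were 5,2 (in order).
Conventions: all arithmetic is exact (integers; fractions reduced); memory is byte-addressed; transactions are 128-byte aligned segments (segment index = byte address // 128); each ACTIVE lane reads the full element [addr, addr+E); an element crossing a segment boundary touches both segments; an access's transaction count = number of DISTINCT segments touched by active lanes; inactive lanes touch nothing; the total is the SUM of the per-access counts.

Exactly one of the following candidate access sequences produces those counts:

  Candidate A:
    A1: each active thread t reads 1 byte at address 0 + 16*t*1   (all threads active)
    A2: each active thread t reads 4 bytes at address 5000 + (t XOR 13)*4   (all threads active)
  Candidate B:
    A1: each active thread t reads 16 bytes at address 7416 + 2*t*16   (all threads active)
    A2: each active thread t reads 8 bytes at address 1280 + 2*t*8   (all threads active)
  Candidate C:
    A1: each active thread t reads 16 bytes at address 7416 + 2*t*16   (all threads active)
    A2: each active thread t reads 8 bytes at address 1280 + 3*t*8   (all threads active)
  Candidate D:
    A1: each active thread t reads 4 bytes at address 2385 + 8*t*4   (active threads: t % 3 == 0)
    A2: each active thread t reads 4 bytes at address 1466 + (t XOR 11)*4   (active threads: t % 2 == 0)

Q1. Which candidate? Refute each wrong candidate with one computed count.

A: A1 gives 2 transactions, not 5
C: A2 gives 3 transactions, not 2
D: A2 gives 1 transaction, not 2
B: all counts match (5,2)

Answer: B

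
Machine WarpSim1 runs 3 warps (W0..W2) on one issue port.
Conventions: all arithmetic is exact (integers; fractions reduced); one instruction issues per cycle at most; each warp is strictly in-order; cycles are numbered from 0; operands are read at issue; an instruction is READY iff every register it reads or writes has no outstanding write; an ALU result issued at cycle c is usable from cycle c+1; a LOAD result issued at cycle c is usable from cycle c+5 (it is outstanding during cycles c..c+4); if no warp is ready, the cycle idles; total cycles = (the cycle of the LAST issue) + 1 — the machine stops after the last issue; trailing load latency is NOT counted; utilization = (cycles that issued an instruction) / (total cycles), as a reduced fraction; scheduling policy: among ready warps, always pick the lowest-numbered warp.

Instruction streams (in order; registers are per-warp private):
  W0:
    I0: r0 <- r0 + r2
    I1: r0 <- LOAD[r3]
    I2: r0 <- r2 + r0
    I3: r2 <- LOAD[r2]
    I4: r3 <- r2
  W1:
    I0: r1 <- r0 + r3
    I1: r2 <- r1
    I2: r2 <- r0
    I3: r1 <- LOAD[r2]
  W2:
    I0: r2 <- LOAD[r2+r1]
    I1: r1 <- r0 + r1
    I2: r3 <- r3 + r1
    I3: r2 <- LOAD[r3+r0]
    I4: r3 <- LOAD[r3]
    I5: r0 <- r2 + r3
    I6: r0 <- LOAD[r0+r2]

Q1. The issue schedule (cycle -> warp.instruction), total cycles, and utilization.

cycle 0: W0.I0
cycle 1: W0.I1
cycle 2: W1.I0
cycle 3: W1.I1
cycle 4: W1.I2
cycle 5: W1.I3
cycle 6: W0.I2
cycle 7: W0.I3
cycle 8: W2.I0
cycle 9: W2.I1
cycle 10: W2.I2
cycle 11: idle
cycle 12: W0.I4
cycle 13: W2.I3
cycle 14: W2.I4
cycle 15: idle
cycle 16: idle
cycle 17: idle
cycle 18: idle
cycle 19: W2.I5
cycle 20: W2.I6

Answer: 21 cycles, utilization 16/21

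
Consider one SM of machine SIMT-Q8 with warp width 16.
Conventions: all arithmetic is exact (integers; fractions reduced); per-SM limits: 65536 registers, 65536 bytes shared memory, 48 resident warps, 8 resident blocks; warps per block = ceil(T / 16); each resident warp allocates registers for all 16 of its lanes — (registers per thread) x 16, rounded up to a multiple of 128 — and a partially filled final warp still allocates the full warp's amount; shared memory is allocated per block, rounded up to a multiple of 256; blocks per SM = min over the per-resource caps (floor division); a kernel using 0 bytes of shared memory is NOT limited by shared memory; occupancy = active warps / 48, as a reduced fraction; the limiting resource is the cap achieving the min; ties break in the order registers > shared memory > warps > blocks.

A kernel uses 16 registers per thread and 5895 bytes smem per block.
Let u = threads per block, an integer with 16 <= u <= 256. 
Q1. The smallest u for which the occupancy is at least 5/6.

Answer: u = 65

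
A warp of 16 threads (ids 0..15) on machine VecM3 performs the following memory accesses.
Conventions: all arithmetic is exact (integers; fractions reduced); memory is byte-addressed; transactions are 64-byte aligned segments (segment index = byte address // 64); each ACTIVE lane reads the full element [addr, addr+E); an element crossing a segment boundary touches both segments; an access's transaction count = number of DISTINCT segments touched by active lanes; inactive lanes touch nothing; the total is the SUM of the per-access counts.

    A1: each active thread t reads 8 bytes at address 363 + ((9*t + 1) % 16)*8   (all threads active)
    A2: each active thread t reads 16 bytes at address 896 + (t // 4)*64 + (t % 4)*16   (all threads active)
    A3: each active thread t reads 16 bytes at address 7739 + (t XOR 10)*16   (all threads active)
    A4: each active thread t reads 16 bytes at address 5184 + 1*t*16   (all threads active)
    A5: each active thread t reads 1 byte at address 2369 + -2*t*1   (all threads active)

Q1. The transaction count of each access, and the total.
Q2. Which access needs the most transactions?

A1: 3 transactions
A2: 4 transactions
A3: 5 transactions
A4: 4 transactions
A5: 2 transactions

Answer: 3,4,5,4,2; total 18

Answer: A3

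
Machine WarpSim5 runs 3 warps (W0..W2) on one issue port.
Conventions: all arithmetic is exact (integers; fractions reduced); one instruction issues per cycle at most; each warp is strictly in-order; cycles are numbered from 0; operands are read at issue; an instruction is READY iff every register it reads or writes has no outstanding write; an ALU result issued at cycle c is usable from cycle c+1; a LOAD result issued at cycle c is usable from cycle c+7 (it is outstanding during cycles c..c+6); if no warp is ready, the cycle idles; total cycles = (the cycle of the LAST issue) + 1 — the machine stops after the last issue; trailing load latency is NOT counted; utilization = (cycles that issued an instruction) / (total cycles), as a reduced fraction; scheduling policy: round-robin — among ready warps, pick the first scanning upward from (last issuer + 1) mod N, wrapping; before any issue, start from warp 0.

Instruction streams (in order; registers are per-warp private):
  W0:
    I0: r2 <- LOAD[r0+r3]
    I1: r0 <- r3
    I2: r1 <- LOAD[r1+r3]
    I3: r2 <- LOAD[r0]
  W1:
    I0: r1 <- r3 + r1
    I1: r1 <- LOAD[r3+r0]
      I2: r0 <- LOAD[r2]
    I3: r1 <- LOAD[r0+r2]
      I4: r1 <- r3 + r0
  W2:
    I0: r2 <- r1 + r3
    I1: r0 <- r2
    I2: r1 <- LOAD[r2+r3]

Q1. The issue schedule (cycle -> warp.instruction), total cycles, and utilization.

cycle 0: W0.I0
cycle 1: W1.I0
cycle 2: W2.I0
cycle 3: W0.I1
cycle 4: W1.I1
cycle 5: W2.I1
cycle 6: W0.I2
cycle 7: W1.I2
cycle 8: W2.I2
cycle 9: W0.I3
cycle 10: idle
cycle 11: idle
cycle 12: idle
cycle 13: idle
cycle 14: W1.I3
cycle 15: idle
cycle 16: idle
cycle 17: idle
cycle 18: idle
cycle 19: idle
cycle 20: idle
cycle 21: W1.I4

Answer: 22 cycles, utilization 6/11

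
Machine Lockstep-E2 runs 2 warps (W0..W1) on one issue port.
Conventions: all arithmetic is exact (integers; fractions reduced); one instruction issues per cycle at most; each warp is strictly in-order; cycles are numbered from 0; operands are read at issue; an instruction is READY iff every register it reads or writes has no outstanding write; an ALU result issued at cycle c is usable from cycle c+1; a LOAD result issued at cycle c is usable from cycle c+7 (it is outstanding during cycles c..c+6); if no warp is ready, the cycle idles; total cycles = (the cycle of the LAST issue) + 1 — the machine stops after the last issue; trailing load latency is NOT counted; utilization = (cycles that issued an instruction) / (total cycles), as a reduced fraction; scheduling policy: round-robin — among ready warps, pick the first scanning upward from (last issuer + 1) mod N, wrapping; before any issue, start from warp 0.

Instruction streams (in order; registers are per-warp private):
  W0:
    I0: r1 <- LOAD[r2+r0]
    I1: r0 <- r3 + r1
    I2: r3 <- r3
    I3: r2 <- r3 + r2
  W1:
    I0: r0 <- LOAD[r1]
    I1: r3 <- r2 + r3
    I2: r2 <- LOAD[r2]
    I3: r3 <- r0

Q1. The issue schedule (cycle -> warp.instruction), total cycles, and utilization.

cycle 0: W0.I0
cycle 1: W1.I0
cycle 2: W1.I1
cycle 3: W1.I2
cycle 4: idle
cycle 5: idle
cycle 6: idle
cycle 7: W0.I1
cycle 8: W1.I3
cycle 9: W0.I2
cycle 10: W0.I3

Answer: 11 cycles, utilization 8/11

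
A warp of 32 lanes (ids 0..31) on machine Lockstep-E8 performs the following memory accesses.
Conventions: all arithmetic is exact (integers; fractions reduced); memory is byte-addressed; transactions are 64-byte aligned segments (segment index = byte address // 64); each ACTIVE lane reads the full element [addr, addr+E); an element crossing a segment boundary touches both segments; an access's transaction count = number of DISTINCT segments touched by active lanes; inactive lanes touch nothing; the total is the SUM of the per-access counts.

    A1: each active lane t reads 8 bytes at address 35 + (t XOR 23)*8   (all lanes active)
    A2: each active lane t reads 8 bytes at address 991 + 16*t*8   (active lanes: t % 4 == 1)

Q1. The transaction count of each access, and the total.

A1: 5 transactions
A2: 8 transactions

Answer: 5,8; total 13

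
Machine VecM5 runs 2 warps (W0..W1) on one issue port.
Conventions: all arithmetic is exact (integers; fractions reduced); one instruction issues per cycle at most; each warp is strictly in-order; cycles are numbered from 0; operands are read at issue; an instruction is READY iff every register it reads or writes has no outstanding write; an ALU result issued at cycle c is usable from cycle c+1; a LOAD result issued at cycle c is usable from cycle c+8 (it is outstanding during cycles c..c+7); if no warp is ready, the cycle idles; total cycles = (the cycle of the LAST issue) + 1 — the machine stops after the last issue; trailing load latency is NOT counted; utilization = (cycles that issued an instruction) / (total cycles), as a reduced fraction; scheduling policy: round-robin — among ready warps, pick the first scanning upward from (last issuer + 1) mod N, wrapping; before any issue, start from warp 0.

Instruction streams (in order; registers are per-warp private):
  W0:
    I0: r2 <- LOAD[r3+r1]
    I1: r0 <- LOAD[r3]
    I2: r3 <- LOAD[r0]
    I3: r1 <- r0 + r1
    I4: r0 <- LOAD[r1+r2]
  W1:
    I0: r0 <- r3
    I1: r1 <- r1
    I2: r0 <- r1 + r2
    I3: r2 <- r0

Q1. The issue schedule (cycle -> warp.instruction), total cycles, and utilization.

cycle 0: W0.I0
cycle 1: W1.I0
cycle 2: W0.I1
cycle 3: W1.I1
cycle 4: W1.I2
cycle 5: W1.I3
cycle 6: idle
cycle 7: idle
cycle 8: idle
cycle 9: idle
cycle 10: W0.I2
cycle 11: W0.I3
cycle 12: W0.I4

Answer: 13 cycles, utilization 9/13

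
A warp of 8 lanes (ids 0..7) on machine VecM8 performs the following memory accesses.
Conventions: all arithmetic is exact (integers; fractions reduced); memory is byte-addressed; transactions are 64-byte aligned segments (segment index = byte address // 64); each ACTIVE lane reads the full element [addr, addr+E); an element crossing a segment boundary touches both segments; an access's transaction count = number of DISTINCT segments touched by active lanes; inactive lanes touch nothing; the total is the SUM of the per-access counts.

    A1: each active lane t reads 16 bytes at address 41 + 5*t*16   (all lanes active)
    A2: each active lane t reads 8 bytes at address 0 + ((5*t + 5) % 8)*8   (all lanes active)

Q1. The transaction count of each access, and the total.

A1: 10 transactions
A2: 1 transaction

Answer: 10,1; total 11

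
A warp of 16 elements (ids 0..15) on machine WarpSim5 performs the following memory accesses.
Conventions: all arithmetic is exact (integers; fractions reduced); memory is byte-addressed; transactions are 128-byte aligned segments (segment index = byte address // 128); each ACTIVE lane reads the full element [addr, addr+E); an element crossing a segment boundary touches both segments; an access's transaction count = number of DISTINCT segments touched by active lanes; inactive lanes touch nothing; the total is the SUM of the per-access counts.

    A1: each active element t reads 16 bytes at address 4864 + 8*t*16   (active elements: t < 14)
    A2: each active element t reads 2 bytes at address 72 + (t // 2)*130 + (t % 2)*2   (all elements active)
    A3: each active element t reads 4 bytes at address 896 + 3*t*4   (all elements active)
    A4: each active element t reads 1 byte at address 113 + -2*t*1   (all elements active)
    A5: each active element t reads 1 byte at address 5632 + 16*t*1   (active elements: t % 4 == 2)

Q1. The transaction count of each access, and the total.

A1: 14 transactions
A2: 8 transactions
A3: 2 transactions
A4: 1 transaction
A5: 2 transactions

Answer: 14,8,2,1,2; total 27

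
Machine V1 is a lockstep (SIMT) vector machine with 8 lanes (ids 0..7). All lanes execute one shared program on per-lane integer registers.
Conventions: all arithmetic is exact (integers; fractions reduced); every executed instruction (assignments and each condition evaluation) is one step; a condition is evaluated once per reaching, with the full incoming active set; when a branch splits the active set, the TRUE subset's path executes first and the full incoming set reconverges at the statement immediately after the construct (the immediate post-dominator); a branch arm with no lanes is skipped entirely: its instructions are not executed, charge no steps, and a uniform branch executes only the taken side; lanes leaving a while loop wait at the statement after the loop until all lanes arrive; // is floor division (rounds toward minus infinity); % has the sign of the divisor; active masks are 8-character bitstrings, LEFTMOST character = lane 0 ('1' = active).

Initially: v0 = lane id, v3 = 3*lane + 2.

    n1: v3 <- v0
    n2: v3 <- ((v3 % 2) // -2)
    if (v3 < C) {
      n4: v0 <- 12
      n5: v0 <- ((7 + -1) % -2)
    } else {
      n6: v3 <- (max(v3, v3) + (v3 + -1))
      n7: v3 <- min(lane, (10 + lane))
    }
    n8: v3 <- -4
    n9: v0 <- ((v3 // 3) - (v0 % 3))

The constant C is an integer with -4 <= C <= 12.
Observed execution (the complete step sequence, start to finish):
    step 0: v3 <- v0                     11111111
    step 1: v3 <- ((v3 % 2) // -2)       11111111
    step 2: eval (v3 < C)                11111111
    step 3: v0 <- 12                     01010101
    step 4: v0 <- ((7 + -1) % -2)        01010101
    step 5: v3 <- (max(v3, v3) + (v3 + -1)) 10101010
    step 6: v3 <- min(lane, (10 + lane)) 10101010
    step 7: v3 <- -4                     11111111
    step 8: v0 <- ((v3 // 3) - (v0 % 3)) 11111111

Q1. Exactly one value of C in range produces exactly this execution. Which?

Answer: C = 0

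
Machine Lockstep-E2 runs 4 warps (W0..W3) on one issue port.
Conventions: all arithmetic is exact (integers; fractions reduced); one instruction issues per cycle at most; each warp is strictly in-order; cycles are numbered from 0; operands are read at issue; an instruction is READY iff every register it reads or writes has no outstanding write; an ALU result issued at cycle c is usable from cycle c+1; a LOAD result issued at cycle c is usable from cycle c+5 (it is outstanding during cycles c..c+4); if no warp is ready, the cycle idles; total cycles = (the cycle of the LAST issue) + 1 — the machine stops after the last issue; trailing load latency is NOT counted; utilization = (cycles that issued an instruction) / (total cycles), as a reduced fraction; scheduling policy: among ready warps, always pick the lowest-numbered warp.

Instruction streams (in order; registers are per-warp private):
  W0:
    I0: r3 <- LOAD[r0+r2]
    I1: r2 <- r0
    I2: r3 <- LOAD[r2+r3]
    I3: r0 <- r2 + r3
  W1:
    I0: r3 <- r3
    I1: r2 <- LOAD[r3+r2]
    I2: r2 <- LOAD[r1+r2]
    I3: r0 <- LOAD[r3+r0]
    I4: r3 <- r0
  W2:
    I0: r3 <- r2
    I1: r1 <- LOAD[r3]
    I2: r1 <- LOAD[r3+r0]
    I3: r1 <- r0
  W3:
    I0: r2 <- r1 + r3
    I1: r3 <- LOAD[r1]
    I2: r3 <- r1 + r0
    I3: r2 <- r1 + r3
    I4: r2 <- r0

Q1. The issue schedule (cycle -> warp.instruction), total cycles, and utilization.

cycle 0: W0.I0
cycle 1: W0.I1
cycle 2: W1.I0
cycle 3: W1.I1
cycle 4: W2.I0
cycle 5: W0.I2
cycle 6: W2.I1
cycle 7: W3.I0
cycle 8: W1.I2
cycle 9: W1.I3
cycle 10: W0.I3
cycle 11: W2.I2
cycle 12: W3.I1
cycle 13: idle
cycle 14: W1.I4
cycle 15: idle
cycle 16: W2.I3
cycle 17: W3.I2
cycle 18: W3.I3
cycle 19: W3.I4

Answer: 20 cycles, utilization 9/10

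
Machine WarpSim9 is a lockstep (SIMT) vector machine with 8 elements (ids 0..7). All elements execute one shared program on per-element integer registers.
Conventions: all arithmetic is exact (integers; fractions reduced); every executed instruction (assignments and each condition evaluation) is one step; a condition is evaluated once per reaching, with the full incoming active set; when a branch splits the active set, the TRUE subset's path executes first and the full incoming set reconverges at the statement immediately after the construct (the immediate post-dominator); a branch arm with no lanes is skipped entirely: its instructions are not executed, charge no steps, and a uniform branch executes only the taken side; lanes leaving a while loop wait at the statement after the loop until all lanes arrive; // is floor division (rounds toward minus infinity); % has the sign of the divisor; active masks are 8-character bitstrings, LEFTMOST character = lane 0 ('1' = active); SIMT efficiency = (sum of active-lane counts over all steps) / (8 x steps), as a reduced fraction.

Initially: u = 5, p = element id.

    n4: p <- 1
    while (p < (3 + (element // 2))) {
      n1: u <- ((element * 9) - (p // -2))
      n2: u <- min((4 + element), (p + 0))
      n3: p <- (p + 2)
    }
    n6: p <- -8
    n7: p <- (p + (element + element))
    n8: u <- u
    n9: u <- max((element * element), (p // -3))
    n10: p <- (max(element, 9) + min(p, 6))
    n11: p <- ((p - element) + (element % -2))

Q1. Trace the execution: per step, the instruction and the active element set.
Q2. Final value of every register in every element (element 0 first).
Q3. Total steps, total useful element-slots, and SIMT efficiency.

step 0: p <- 1                       11111111
step 1: eval (p < (3 + (element // 2))) 11111111
step 2: u <- ((element * 9) - (p // -2)) 11111111
step 3: u <- min((4 + element), (p + 0)) 11111111
step 4: p <- (p + 2)                 11111111
step 5: eval (p < (3 + (element // 2))) 11111111
step 6: u <- ((element * 9) - (p // -2)) 00111111
step 7: u <- min((4 + element), (p + 0)) 00111111
step 8: p <- (p + 2)                 00111111
step 9: eval (p < (3 + (element // 2))) 00111111
step 10: u <- ((element * 9) - (p // -2)) 00000011
step 11: u <- min((4 + element), (p + 0)) 00000011
step 12: p <- (p + 2)                 00000011
step 13: eval (p < (3 + (element // 2))) 00000011
step 14: p <- -8                      11111111
step 15: p <- (p + (element + element)) 11111111
step 16: u <- u                       11111111
step 17: u <- max((element * element), (p // -3)) 11111111
step 18: p <- (max(element, 9) + min(p, 6)) 11111111
step 19: p <- ((p - element) + (element % -2)) 11111111

Answer: 20 steps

u: 2,2,4,9,16,25,36,49
p: 1,1,3,3,5,5,7,7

steps = 20; useful = 128; efficiency = 128/160 = 4/5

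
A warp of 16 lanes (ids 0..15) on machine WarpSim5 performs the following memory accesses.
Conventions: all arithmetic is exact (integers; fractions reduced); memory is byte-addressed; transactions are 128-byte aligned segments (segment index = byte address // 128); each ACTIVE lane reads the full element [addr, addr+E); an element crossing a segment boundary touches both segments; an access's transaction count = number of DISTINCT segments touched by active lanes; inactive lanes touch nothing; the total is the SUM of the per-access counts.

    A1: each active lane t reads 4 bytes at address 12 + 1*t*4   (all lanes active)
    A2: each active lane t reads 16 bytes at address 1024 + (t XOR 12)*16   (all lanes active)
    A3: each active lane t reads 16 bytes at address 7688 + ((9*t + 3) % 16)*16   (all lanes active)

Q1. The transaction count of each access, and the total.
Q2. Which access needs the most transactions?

A1: 1 transaction
A2: 2 transactions
A3: 3 transactions

Answer: 1,2,3; total 6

Answer: A3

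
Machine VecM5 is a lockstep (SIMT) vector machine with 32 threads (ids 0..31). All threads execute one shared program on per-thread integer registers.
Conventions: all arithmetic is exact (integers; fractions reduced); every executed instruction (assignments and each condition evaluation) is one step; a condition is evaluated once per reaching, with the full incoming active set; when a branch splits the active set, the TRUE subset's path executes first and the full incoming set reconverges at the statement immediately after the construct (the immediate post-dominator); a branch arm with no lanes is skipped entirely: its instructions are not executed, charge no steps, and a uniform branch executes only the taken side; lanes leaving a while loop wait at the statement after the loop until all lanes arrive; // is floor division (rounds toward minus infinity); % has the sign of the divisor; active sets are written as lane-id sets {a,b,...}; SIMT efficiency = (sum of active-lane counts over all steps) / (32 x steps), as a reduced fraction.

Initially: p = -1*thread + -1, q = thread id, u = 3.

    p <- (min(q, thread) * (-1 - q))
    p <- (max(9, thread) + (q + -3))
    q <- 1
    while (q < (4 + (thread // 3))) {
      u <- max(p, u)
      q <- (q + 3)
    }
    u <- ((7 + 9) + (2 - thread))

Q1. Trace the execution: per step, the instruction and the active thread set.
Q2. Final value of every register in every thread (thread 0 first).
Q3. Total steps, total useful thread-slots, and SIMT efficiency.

step 0: p <- (min(q, thread) * (-1 - q)) {0,1,2,3,4,5,6,7,8,9,10,11,12,13,14,15,16,17,18,19,20,21,22,23,24,25,26,27,28,29,30,31}
step 1: p <- (max(9, thread) + (q + -3)) {0,1,2,3,4,5,6,7,8,9,10,11,12,13,14,15,16,17,18,19,20,21,22,23,24,25,26,27,28,29,30,31}
step 2: q <- 1                       {0,1,2,3,4,5,6,7,8,9,10,11,12,13,14,15,16,17,18,19,20,21,22,23,24,25,26,27,28,29,30,31}
step 3: eval (q < (4 + (thread // 3))) {0,1,2,3,4,5,6,7,8,9,10,11,12,13,14,15,16,17,18,19,20,21,22,23,24,25,26,27,28,29,30,31}
step 4: u <- max(p, u)               {0,1,2,3,4,5,6,7,8,9,10,11,12,13,14,15,16,17,18,19,20,21,22,23,24,25,26,27,28,29,30,31}
step 5: q <- (q + 3)                 {0,1,2,3,4,5,6,7,8,9,10,11,12,13,14,15,16,17,18,19,20,21,22,23,24,25,26,27,28,29,30,31}
step 6: eval (q < (4 + (thread // 3))) {0,1,2,3,4,5,6,7,8,9,10,11,12,13,14,15,16,17,18,19,20,21,22,23,24,25,26,27,28,29,30,31}
step 7: u <- max(p, u)               {3,4,5,6,7,8,9,10,11,12,13,14,15,16,17,18,19,20,21,22,23,24,25,26,27,28,29,30,31}
step 8: q <- (q + 3)                 {3,4,5,6,7,8,9,10,11,12,13,14,15,16,17,18,19,20,21,22,23,24,25,26,27,28,29,30,31}
step 9: eval (q < (4 + (thread // 3))) {3,4,5,6,7,8,9,10,11,12,13,14,15,16,17,18,19,20,21,22,23,24,25,26,27,28,29,30,31}
step 10: u <- max(p, u)               {12,13,14,15,16,17,18,19,20,21,22,23,24,25,26,27,28,29,30,31}
step 11: q <- (q + 3)                 {12,13,14,15,16,17,18,19,20,21,22,23,24,25,26,27,28,29,30,31}
step 12: eval (q < (4 + (thread // 3))) {12,13,14,15,16,17,18,19,20,21,22,23,24,25,26,27,28,29,30,31}
step 13: u <- max(p, u)               {21,22,23,24,25,26,27,28,29,30,31}
step 14: q <- (q + 3)                 {21,22,23,24,25,26,27,28,29,30,31}
step 15: eval (q < (4 + (thread // 3))) {21,22,23,24,25,26,27,28,29,30,31}
step 16: u <- max(p, u)               {30,31}
step 17: q <- (q + 3)                 {30,31}
step 18: eval (q < (4 + (thread // 3))) {30,31}
step 19: u <- ((7 + 9) + (2 - thread)) {0,1,2,3,4,5,6,7,8,9,10,11,12,13,14,15,16,17,18,19,20,21,22,23,24,25,26,27,28,29,30,31}

Answer: 20 steps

p: 6,7,8,9,10,11,12,13,14,15,17,19,21,23,25,27,29,31,33,35,37,39,41,43,45,47,49,51,53,55,57,59
q: 4,4,4,7,7,7,7,7,7,7,7,7,10,10,10,10,10,10,10,10,10,13,13,13,13,13,13,13,13,13,16,16
u: 18,17,16,15,14,13,12,11,10,9,8,7,6,5,4,3,2,1,0,-1,-2,-3,-4,-5,-6,-7,-8,-9,-10,-11,-12,-13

steps = 20; useful = 442; efficiency = 442/640 = 221/320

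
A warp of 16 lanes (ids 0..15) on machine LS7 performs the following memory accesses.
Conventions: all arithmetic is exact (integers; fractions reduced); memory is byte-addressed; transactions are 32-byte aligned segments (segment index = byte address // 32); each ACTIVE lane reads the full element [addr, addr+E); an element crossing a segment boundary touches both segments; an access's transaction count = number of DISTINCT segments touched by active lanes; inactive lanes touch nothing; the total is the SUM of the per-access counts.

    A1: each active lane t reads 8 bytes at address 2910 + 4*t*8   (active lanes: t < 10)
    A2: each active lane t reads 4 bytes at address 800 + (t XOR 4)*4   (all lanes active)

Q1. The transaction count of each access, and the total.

A1: 11 transactions
A2: 2 transactions

Answer: 11,2; total 13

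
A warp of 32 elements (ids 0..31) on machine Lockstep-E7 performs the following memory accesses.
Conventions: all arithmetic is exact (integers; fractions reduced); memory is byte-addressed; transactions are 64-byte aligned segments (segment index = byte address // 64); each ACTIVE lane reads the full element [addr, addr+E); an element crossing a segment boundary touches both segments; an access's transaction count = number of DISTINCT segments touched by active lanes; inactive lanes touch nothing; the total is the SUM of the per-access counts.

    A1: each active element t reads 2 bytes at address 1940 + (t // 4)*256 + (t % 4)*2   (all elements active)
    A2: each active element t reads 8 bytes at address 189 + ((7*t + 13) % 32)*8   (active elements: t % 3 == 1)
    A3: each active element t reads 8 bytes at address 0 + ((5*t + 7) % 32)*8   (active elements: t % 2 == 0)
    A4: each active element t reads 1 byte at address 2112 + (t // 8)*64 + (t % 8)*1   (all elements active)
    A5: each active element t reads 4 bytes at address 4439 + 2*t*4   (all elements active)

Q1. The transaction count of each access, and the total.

A1: 8 transactions
A2: 4 transactions
A3: 4 transactions
A4: 4 transactions
A5: 5 transactions

Answer: 8,4,4,4,5; total 25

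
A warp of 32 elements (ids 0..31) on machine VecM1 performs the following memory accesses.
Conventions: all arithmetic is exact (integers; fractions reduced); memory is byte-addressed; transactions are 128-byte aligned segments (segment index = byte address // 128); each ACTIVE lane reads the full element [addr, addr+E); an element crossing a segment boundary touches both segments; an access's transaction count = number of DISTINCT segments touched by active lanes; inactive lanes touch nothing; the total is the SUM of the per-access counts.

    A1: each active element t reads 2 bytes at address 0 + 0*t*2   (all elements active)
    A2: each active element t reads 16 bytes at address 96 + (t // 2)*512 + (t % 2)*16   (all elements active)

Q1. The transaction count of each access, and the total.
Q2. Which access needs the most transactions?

A1: 1 transaction
A2: 16 transactions

Answer: 1,16; total 17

Answer: A2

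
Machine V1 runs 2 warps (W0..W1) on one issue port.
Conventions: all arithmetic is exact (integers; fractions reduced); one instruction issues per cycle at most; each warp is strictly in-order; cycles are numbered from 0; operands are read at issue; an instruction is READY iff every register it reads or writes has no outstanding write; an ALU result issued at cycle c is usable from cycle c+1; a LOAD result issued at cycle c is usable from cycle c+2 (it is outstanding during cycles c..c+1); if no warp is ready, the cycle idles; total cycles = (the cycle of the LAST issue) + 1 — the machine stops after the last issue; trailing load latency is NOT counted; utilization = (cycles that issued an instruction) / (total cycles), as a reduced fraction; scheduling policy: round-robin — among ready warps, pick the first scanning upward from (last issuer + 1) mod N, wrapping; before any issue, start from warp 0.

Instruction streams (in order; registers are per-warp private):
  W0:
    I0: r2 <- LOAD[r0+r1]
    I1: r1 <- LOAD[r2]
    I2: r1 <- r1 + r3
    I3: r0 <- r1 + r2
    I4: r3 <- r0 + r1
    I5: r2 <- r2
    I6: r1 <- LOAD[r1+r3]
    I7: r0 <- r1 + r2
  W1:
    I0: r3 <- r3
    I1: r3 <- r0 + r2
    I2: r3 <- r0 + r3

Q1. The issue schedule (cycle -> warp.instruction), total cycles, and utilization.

cycle 0: W0.I0
cycle 1: W1.I0
cycle 2: W0.I1
cycle 3: W1.I1
cycle 4: W0.I2
cycle 5: W1.I2
cycle 6: W0.I3
cycle 7: W0.I4
cycle 8: W0.I5
cycle 9: W0.I6
cycle 10: idle
cycle 11: W0.I7

Answer: 12 cycles, utilization 11/12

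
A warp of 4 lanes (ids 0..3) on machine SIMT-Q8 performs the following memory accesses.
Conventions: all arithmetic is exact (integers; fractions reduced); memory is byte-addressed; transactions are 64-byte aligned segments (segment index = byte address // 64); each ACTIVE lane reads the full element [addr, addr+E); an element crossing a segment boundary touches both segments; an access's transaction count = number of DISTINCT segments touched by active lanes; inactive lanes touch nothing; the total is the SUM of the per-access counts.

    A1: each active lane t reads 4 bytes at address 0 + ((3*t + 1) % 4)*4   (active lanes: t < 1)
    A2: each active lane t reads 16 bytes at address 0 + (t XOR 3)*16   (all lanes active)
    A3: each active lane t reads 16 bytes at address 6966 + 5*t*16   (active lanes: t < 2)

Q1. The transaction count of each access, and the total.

A1: 1 transaction
A2: 1 transaction
A3: 3 transactions

Answer: 1,1,3; total 5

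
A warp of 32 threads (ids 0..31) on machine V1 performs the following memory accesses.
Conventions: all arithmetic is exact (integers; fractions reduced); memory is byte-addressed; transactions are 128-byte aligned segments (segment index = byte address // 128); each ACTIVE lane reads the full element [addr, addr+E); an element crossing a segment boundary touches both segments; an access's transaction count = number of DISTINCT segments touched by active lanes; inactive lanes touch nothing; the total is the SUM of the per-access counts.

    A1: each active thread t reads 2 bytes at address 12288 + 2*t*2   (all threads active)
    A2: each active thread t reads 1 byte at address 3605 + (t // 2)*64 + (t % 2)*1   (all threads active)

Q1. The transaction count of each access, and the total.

A1: 1 transaction
A2: 8 transactions

Answer: 1,8; total 9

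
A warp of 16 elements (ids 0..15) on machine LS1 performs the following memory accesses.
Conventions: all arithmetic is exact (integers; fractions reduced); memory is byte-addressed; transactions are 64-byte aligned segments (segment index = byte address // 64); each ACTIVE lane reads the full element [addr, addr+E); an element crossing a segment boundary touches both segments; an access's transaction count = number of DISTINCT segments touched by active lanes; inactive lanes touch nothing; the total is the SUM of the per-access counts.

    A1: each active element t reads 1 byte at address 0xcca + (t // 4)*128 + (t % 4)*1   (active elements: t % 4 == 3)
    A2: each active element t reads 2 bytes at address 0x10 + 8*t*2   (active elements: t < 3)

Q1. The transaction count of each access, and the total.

A1: 4 transactions
A2: 1 transaction

Answer: 4,1; total 5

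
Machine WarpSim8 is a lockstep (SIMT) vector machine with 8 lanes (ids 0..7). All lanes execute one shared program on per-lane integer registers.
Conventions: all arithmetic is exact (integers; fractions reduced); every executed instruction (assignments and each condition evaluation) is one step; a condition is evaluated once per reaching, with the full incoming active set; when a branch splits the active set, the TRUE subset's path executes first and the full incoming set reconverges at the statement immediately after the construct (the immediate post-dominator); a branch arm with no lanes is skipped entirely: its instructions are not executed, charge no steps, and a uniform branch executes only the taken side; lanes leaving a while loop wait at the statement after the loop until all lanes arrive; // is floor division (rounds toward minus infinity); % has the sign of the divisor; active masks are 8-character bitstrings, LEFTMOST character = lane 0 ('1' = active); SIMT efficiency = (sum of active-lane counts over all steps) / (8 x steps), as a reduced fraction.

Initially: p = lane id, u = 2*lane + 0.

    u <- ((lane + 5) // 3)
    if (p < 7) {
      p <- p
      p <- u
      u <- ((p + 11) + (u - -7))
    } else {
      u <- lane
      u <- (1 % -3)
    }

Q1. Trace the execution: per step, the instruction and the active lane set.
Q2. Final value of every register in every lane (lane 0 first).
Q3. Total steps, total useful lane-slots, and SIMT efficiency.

step 0: u <- ((lane + 5) // 3)       11111111
step 1: eval (p < 7)                 11111111
step 2: p <- p                       11111110
step 3: p <- u                       11111110
step 4: u <- ((p + 11) + (u - -7))   11111110
step 5: u <- lane                    00000001
step 6: u <- (1 % -3)                00000001

Answer: 7 steps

p: 1,2,2,2,3,3,3,7
u: 20,22,22,22,24,24,24,-2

steps = 7; useful = 39; efficiency = 39/56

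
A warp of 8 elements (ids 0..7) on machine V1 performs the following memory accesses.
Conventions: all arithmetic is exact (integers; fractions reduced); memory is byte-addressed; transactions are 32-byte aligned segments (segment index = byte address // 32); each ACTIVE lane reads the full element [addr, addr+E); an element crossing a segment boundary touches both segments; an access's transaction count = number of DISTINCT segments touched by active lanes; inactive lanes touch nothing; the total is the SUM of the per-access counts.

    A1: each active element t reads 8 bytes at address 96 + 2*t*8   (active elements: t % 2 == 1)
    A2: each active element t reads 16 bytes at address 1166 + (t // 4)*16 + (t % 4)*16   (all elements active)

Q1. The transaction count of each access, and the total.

A1: 4 transactions
A2: 3 transactions

Answer: 4,3; total 7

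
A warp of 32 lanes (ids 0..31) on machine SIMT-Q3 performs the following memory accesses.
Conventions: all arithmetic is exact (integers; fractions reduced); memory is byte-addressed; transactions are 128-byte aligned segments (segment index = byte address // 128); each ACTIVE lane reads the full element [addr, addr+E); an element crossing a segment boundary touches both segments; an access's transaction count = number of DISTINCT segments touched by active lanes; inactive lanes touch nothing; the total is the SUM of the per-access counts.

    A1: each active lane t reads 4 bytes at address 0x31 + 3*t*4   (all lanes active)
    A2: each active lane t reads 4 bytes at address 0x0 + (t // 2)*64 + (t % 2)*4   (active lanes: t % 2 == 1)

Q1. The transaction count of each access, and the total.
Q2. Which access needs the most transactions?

A1: 4 transactions
A2: 8 transactions

Answer: 4,8; total 12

Answer: A2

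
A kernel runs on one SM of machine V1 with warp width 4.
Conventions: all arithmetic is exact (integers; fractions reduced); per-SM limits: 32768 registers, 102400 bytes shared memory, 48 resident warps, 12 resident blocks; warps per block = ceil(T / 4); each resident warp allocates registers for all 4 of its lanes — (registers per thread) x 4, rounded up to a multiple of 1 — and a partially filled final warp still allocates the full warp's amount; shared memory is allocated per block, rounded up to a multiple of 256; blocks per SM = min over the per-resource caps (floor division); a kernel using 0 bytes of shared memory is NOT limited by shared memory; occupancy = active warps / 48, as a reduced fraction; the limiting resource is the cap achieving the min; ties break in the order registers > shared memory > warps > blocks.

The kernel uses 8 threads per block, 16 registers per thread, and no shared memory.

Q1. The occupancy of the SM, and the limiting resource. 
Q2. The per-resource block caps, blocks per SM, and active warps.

Answer: occupancy 1/2, limited by blocks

registers: 256 blocks
shared memory: no limit (kernel uses none)
warps: 24 blocks
blocks: 12 blocks

Answer: 12 blocks, 24 active warps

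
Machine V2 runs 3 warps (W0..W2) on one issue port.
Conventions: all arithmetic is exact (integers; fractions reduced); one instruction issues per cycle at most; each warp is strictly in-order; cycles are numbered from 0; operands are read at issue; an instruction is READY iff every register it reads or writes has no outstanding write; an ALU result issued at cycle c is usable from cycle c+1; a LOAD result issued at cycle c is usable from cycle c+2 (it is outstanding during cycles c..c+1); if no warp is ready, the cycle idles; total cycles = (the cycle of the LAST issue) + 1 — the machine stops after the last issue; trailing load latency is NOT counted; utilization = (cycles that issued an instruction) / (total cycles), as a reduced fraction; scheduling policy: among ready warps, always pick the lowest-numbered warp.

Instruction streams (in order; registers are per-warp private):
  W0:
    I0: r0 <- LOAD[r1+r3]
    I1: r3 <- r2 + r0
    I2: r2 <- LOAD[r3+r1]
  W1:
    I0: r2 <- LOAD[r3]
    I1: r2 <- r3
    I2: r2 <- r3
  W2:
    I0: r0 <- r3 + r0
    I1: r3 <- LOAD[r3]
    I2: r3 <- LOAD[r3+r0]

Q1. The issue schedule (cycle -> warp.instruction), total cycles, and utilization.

cycle 0: W0.I0
cycle 1: W1.I0
cycle 2: W0.I1
cycle 3: W0.I2
cycle 4: W1.I1
cycle 5: W1.I2
cycle 6: W2.I0
cycle 7: W2.I1
cycle 8: idle
cycle 9: W2.I2

Answer: 10 cycles, utilization 9/10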